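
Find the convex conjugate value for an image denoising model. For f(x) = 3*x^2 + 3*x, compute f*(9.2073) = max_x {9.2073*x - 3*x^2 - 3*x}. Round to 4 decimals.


f*(y) = sup_x {y*x - a*x^2 - b*x} = sup_x {(y-b)*x - a*x^2}
FOC: (y - b) - 2a*x = 0 => x* = (y - b)/(2a)
x* = (9.2073 - 3)/(2*3) = 1.0346
f*(9.2073) = (y-b)^2/(4a) = (9.2073 - 3)^2/(4*3)
= 38.5306/12 = 3.2109


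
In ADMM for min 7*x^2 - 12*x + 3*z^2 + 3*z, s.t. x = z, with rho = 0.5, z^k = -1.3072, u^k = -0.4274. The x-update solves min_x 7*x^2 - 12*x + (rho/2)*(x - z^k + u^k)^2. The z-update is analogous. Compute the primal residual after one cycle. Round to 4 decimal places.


ADMM iteration with rho = 0.5, z^k = -1.3072, u^k = -0.4274
Step 1: x-update.
Minimize 7*x^2 - 12*x + (0.5/2)*(x + 1.3072 - 0.4274)^2
FOC: (2*7 + 0.5)*x = 12 + 0.5*(-1.3072 + 0.4274)
x^{k+1} = 0.7972
Step 2: z-update.
Minimize 3*z^2 + 3*z + (0.5/2)*(0.7972 - z - 0.4274)^2
FOC: (2*3 + 0.5)*z = -3 + 0.5*(0.7972 - 0.4274)
z^{k+1} = -0.4331
Step 3: u-update.
u^{k+1} = -0.4274 + 0.7972 + 0.4331 = 0.8029
Step 4: Primal residual = |0.7972 + 0.4331| = 1.2303


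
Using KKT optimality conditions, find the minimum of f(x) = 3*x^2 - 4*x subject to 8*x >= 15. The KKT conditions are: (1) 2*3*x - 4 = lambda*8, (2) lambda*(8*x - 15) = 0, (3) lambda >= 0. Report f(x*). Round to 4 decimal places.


Step 1: Try lambda = 0 (constraint inactive).
x_unc = 4/(2*3) = 0.6667
Check: 8*0.6667 = 5.3336 < 15 -- violated!
Step 2: Constraint must be active: 8*x = 15
x* = 15/8 = 1.875
lambda = (2*3*1.875 - 4)/8 = 0.9063
Step 3: Compute optimal value.
f(x*) = 3*1.875^2 - 4*1.875 = 3.0469


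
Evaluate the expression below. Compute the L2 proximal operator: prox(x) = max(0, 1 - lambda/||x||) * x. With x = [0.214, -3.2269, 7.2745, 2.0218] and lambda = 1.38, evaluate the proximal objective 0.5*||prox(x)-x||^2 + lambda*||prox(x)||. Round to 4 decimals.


Step 1: Compute ||x||.
||x|| = 8.2137
Step 2: Compute scaling factor.
scale = max(0, 1 - 1.38/8.2137) = 0.832
Step 3: prox(x) = [0.178, -2.6847, 6.0523, 1.6821]
||prox(x)|| = 6.8337
Step 4: Proximal objective.
0.5*||prox-x||^2 = 0.9522
lambda*||prox|| = 9.4305
Total = 10.3827


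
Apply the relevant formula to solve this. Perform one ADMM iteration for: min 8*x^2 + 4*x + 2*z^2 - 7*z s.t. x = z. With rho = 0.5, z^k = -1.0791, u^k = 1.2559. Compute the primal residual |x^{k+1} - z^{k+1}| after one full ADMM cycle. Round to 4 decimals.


ADMM iteration with rho = 0.5, z^k = -1.0791, u^k = 1.2559
Step 1: x-update.
Minimize 8*x^2 + 4*x + (0.5/2)*(x + 1.0791 + 1.2559)^2
FOC: (2*8 + 0.5)*x = -4 + 0.5*(-1.0791 - 1.2559)
x^{k+1} = -0.3132
Step 2: z-update.
Minimize 2*z^2 - 7*z + (0.5/2)*(-0.3132 - z + 1.2559)^2
FOC: (2*2 + 0.5)*z = 7 + 0.5*(-0.3132 + 1.2559)
z^{k+1} = 1.6603
Step 3: u-update.
u^{k+1} = 1.2559 - 0.3132 - 1.6603 = -0.7176
Step 4: Primal residual = |-0.3132 - 1.6603| = 1.9735


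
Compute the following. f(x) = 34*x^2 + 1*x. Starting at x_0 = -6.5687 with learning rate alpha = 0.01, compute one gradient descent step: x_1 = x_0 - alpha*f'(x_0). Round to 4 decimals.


We compute the gradient at x_0 and apply the update.
f'(x) = 68*x + 1
f'(-6.5687) = 68*-6.5687 + 1 = -445.6716
x_1 = -6.5687 - 0.01*-445.6716 = -2.112


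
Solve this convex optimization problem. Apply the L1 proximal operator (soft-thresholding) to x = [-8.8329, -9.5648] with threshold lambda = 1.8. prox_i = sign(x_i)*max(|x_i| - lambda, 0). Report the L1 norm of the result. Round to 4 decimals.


Soft-thresholding with lambda = 1.8:
prox(-8.8329) = sign(-8.8329)*max(|-8.8329| - 1.8, 0) = -7.0329
prox(-9.5648) = sign(-9.5648)*max(|-9.5648| - 1.8, 0) = -7.7648
prox(x) = [-7.0329, -7.7648]
||prox(x)||_1 = 7.0329 + 7.7648 = 14.7977


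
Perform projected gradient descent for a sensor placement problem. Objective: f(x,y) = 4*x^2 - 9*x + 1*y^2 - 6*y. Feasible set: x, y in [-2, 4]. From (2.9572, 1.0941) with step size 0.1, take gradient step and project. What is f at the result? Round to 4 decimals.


Step 1: Compute gradient at (2.9572, 1.0941).
grad_x = 2*4*2.9572 - 9 = 14.6576
grad_y = 2*1*1.0941 - 6 = -3.8118
Step 2: Gradient step.
x_raw = 2.9572 - 0.1*14.6576 = 1.4914
y_raw = 1.0941 - 0.1*-3.8118 = 1.4753
Step 3: Project onto [-2, 4].
x_proj = clip(1.4914) = 1.4914
y_proj = clip(1.4753) = 1.4753
Step 4: Evaluate f.
f(1.4914, 1.4753) = -11.2006


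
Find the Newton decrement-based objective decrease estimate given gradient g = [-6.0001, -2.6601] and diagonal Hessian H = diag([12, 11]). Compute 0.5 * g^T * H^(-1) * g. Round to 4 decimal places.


Step 1: H is diagonal, so H^(-1) * g = [-0.5, -0.2418].
Step 2: g^T H^(-1) g = sum_i g_i^2 / H_ii
  = (-6.0001)^2/12 + (-2.6601)^2/11
  = 3.0001 + 0.6433 = 3.6434
Step 3: Objective decrease = 0.5 * g^T H^(-1) g = 1.8217


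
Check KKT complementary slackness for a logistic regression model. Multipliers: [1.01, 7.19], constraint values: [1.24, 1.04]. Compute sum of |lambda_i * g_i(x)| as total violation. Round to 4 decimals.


KKT complementary slackness check:
lambda_1 * g_1 = 1.01 * 1.24 = 1.2524
lambda_2 * g_2 = 7.19 * 1.04 = 7.4776
Total violation = 1.2524 + 7.4776 = 8.73


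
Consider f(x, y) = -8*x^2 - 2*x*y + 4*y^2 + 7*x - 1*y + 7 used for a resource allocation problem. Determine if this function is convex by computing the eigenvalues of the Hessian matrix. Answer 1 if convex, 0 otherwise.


The Hessian of f(x,y) = -8*x^2 - 2*x*y + 4*y^2 + 7*x - 1*y + 7 is:
H = [[-16, -2], [-2, 8]]
Trace = -16 + 8 = -8
Determinant = -16*8 - (-2)^2 = -132
Discriminant = (-8)^2 - 4*-132 = 592.0
Eigenvalues: lambda_1 = -16.1655, lambda_2 = 8.1655
The function is not convex.

0


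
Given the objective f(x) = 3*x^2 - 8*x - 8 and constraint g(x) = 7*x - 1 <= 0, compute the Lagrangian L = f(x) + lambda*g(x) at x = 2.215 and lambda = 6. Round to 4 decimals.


Step 1: Evaluate f(x).
f(2.215) = 3*2.215^2 - 8*2.215 - 8 = -11.0013
Step 2: Evaluate g(x).
g(2.215) = 7*2.215 - 1 = 14.505
Step 3: Compute Lagrangian.
L = -11.0013 + 6*14.505 = 76.0287


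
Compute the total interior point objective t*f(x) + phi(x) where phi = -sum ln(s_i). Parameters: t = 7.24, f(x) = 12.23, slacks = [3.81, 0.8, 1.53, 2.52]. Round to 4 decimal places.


Step 1: Compute log-barrier.
ln values: [1.3376, -0.2231, 0.4253, 0.9243]
phi = -(1.3376 - 0.2231 + 0.4253 + 0.9243) = -2.464
Step 2: Compute augmented objective.
t*f(x) = 7.24*12.23 = 88.5452
Total = 88.5452 - 2.464 = 86.0812


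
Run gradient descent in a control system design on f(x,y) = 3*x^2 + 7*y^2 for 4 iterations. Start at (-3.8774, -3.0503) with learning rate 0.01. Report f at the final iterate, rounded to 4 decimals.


Gradient descent on f(x,y) = 3*x^2 + 7*y^2.
Starting point: (-3.8774, -3.0503), alpha = 0.01
Step 1: grad_x = 2*3*-3.8774 = -23.2644, grad_y = 2*7*-3.0503 = -42.7042
  x_1 = -3.8774 - 0.01*-23.2644 = -3.6448
  y_1 = -3.0503 - 0.01*-42.7042 = -2.6233
Step 2: grad_x = 2*3*-3.6448 = -21.8685, grad_y = 2*7*-2.6233 = -36.7256
  x_2 = -3.6448 - 0.01*-21.8685 = -3.4261
  y_2 = -2.6233 - 0.01*-36.7256 = -2.256
Step 3: grad_x = 2*3*-3.4261 = -20.5564, grad_y = 2*7*-2.256 = -31.584
  x_3 = -3.4261 - 0.01*-20.5564 = -3.2205
  y_3 = -2.256 - 0.01*-31.584 = -1.9402
Step 4: grad_x = 2*3*-3.2205 = -19.323, grad_y = 2*7*-1.9402 = -27.1623
  x_4 = -3.2205 - 0.01*-19.323 = -3.0273
  y_4 = -1.9402 - 0.01*-27.1623 = -1.6685
f(-3.0273, -1.6685) = 3*(-3.0273)^2 + 7*(-1.6685)^2 = 46.9814


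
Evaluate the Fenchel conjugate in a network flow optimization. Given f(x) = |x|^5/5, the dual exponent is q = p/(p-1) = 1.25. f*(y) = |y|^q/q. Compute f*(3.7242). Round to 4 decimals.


The conjugate exponent q satisfies 1/p + 1/q = 1.
p = 5, so q = 5/(5 - 1) = 1.25
|y|^q = 3.7242^1.25 = 5.1736
f*(3.7242) = 5.1736 / 1.25 = 4.1389


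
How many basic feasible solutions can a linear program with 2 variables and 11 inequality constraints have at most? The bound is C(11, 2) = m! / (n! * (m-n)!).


Each vertex corresponds to some choice of n active constraints out of m, so the number of vertices is at most C(m, n) = m! / (n!(m-n)!).
m = 11, n = 2
Numerator: 11 * 10
Denominator: 2! = 2
C(11, 2) = 55


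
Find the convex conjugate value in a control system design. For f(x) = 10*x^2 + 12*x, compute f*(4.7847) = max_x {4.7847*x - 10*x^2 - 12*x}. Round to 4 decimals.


f*(y) = sup_x {y*x - a*x^2 - b*x} = sup_x {(y-b)*x - a*x^2}
FOC: (y - b) - 2a*x = 0 => x* = (y - b)/(2a)
x* = (4.7847 - 12)/(2*10) = -0.3608
f*(4.7847) = (y-b)^2/(4a) = (4.7847 - 12)^2/(4*10)
= 52.0606/40 = 1.3015


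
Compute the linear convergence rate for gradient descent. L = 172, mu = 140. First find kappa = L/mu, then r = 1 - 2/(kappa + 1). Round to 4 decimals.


Step 1: Compute the condition number.
kappa = L/mu = 172/140 = 1.2286
Step 2: Compute the convergence rate.
r = 1 - 2/(kappa + 1) = 1 - 2*mu/(L + mu) = (L - mu)/(L + mu) = 32/312 = 0.1026


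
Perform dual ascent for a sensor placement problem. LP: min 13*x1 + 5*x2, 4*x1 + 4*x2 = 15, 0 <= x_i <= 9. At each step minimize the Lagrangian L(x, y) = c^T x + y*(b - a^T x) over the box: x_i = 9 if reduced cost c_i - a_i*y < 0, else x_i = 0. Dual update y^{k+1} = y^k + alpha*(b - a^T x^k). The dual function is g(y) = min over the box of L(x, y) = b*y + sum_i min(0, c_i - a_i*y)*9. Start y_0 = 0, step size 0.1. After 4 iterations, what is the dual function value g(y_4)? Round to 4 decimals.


Dual ascent for LP: min 13*x1 + 5*x2, 4*x1 + 4*x2 = 15, 0 <= x_i <= 9
Step 1: y^k = 0.0, reduced costs: (13.0, 5.0)
  x^k = (0.0, 0.0), subgradient = b - a^T x = 15.0
  y^{k+1} = 0.0 + 0.1*15.0 = 1.5
Step 2: y^k = 1.5, reduced costs: (7.0, -1.0)
  x^k = (0.0, 9.0), subgradient = b - a^T x = -21.0
  y^{k+1} = 1.5 + 0.1*-21.0 = -0.6
Step 3: y^k = -0.6, reduced costs: (15.4, 7.4)
  x^k = (0.0, 0.0), subgradient = b - a^T x = 15.0
  y^{k+1} = -0.6 + 0.1*15.0 = 0.9
Step 4: y^k = 0.9, reduced costs: (9.4, 1.4)
  x^k = (0.0, 0.0), subgradient = b - a^T x = 15.0
  y^{k+1} = 0.9 + 0.1*15.0 = 2.4
Dual objective at y_4 = 2.4: reduced costs (3.4, -4.6), box minimizer x = (0.0, 9.0)
g(y_4) = b*y + (c1 - a1*y)*x1 + (c2 - a2*y)*x2 = 15*2.4 + 3.4*0.0 + (-4.6)*9.0 = 36.0 + 0.0 - 41.4 = -5.4


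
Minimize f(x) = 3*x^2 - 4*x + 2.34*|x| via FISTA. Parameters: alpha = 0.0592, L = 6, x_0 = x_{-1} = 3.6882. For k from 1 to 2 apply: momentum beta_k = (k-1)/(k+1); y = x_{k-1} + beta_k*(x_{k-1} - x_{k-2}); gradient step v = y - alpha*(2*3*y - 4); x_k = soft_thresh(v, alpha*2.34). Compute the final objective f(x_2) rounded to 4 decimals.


FISTA on f(x) = 3*x^2 - 4*x + 2.34*|x|
L = 6, alpha = 0.0592
Iteration 1: beta = 0.0, y = 3.6882 + 0.0*(3.6882 - 3.6882) = 3.6882
  grad(y) = 18.1292, v = y - alpha*grad = 2.615
  prox(v) = soft_thresh(2.615, 0.1385) = 2.4764
Iteration 2: beta = 0.3333, y = 2.4764 + 0.3333*(2.4764 - 3.6882) = 2.0725
  grad(y) = 8.435, v = y - alpha*grad = 1.5731
  prox(v) = soft_thresh(1.5731, 0.1385) = 1.4346
f(x_2) = 3*1.4346^2 - 4*1.4346 + 2.34*|1.4346| = 3.7929


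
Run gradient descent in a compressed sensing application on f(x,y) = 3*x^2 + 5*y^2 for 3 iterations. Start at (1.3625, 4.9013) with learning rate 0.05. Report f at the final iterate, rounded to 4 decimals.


Gradient descent on f(x,y) = 3*x^2 + 5*y^2.
Starting point: (1.3625, 4.9013), alpha = 0.05
Step 1: grad_x = 2*3*1.3625 = 8.175, grad_y = 2*5*4.9013 = 49.013
  x_1 = 1.3625 - 0.05*8.175 = 0.9538
  y_1 = 4.9013 - 0.05*49.013 = 2.4507
Step 2: grad_x = 2*3*0.9538 = 5.7225, grad_y = 2*5*2.4507 = 24.5065
  x_2 = 0.9538 - 0.05*5.7225 = 0.6676
  y_2 = 2.4507 - 0.05*24.5065 = 1.2253
Step 3: grad_x = 2*3*0.6676 = 4.0058, grad_y = 2*5*1.2253 = 12.2533
  x_3 = 0.6676 - 0.05*4.0058 = 0.4673
  y_3 = 1.2253 - 0.05*12.2533 = 0.6127
f(0.4673, 0.6127) = 3*0.4673^2 + 5*0.6127^2 = 2.532


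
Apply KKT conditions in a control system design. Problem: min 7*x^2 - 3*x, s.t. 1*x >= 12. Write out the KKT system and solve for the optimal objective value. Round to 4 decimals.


Step 1: Try lambda = 0 (constraint inactive).
x_unc = 3/(2*7) = 0.2143
Check: 1*0.2143 = 0.2143 < 12 -- violated!
Step 2: Constraint must be active: 1*x = 12
x* = 12/1 = 12.0
lambda = (2*7*12.0 - 3)/1 = 165.0
Step 3: Compute optimal value.
f(x*) = 7*12.0^2 - 3*12.0 = 972.0


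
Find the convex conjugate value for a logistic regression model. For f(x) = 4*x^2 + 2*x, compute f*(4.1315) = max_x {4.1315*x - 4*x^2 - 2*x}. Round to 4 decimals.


f*(y) = sup_x {y*x - a*x^2 - b*x} = sup_x {(y-b)*x - a*x^2}
FOC: (y - b) - 2a*x = 0 => x* = (y - b)/(2a)
x* = (4.1315 - 2)/(2*4) = 0.2664
f*(4.1315) = (y-b)^2/(4a) = (4.1315 - 2)^2/(4*4)
= 4.5433/16 = 0.284


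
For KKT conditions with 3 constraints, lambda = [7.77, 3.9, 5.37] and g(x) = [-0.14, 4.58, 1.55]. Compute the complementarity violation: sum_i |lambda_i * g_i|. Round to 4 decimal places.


KKT complementary slackness check:
lambda_1 * g_1 = 7.77 * -0.14 = -1.0878
lambda_2 * g_2 = 3.9 * 4.58 = 17.862
lambda_3 * g_3 = 5.37 * 1.55 = 8.3235
Total violation = 1.0878 + 17.862 + 8.3235 = 27.2733


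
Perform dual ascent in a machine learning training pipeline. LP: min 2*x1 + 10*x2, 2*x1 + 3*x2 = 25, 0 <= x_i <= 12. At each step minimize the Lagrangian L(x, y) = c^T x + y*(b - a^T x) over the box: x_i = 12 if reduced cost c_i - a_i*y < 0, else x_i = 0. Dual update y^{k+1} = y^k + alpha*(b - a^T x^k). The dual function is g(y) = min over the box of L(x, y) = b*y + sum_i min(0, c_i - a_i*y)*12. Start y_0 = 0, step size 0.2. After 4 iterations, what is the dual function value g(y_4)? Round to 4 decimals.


Dual ascent for LP: min 2*x1 + 10*x2, 2*x1 + 3*x2 = 25, 0 <= x_i <= 12
Step 1: y^k = 0.0, reduced costs: (2.0, 10.0)
  x^k = (0.0, 0.0), subgradient = b - a^T x = 25.0
  y^{k+1} = 0.0 + 0.2*25.0 = 5.0
Step 2: y^k = 5.0, reduced costs: (-8.0, -5.0)
  x^k = (12.0, 12.0), subgradient = b - a^T x = -35.0
  y^{k+1} = 5.0 + 0.2*-35.0 = -2.0
Step 3: y^k = -2.0, reduced costs: (6.0, 16.0)
  x^k = (0.0, 0.0), subgradient = b - a^T x = 25.0
  y^{k+1} = -2.0 + 0.2*25.0 = 3.0
Step 4: y^k = 3.0, reduced costs: (-4.0, 1.0)
  x^k = (12.0, 0.0), subgradient = b - a^T x = 1.0
  y^{k+1} = 3.0 + 0.2*1.0 = 3.2
Dual objective at y_4 = 3.2: reduced costs (-4.4, 0.4), box minimizer x = (12.0, 0.0)
g(y_4) = b*y + (c1 - a1*y)*x1 + (c2 - a2*y)*x2 = 25*3.2 + (-4.4)*12.0 + 0.4*0.0 = 80.0 - 52.8 + 0.0 = 27.2


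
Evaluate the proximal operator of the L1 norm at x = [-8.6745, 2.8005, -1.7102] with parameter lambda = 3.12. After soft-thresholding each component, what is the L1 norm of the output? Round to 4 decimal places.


Soft-thresholding with lambda = 3.12:
prox(-8.6745) = sign(-8.6745)*max(|-8.6745| - 3.12, 0) = -5.5545
prox(2.8005) = sign(2.8005)*max(|2.8005| - 3.12, 0) = 0.0
prox(-1.7102) = sign(-1.7102)*max(|-1.7102| - 3.12, 0) = 0.0
prox(x) = [-5.5545, 0.0, 0.0]
||prox(x)||_1 = 5.5545 + 0.0 + 0.0 = 5.5545


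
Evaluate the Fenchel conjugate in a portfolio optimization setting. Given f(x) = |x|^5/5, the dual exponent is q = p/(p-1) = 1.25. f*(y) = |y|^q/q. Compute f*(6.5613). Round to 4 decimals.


The conjugate exponent q satisfies 1/p + 1/q = 1.
p = 5, so q = 5/(5 - 1) = 1.25
|y|^q = 6.5613^1.25 = 10.5012
f*(6.5613) = 10.5012 / 1.25 = 8.4009


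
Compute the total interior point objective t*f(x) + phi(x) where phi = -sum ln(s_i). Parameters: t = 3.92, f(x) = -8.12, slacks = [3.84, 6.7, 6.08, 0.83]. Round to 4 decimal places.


Step 1: Compute log-barrier.
ln values: [1.3455, 1.9021, 1.805, -0.1863]
phi = -(1.3455 + 1.9021 + 1.805 - 0.1863) = -4.8663
Step 2: Compute augmented objective.
t*f(x) = 3.92*-8.12 = -31.8304
Total = -31.8304 - 4.8663 = -36.6967


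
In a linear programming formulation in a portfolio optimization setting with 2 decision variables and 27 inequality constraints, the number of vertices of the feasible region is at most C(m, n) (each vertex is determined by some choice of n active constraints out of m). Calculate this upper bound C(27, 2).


Each vertex corresponds to some choice of n active constraints out of m, so the number of vertices is at most C(m, n) = m! / (n!(m-n)!).
m = 27, n = 2
Numerator: 27 * 26
Denominator: 2! = 2
C(27, 2) = 351


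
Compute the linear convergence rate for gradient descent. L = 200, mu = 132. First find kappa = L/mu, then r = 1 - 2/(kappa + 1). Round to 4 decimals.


Step 1: Compute the condition number.
kappa = L/mu = 200/132 = 1.5152
Step 2: Compute the convergence rate.
r = 1 - 2/(kappa + 1) = 1 - 2*mu/(L + mu) = (L - mu)/(L + mu) = 68/332 = 0.2048


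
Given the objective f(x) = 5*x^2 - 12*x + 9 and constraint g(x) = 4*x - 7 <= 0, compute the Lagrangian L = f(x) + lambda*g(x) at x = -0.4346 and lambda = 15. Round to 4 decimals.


Step 1: Evaluate f(x).
f(-0.4346) = 5*(-0.4346)^2 - 12*(-0.4346) + 9 = 15.1596
Step 2: Evaluate g(x).
g(-0.4346) = 4*-0.4346 - 7 = -8.7384
Step 3: Compute Lagrangian.
L = 15.1596 + 15*-8.7384 = -115.9164


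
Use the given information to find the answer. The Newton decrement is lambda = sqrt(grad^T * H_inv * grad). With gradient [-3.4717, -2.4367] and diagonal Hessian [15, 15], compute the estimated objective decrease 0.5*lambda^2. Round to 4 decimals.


Step 1: H is diagonal, so H^(-1) * g = [-0.2314, -0.1624].
Step 2: g^T H^(-1) g = sum_i g_i^2 / H_ii
  = (-3.4717)^2/15 + (-2.4367)^2/15
  = 0.8035 + 0.3958 = 1.1993
Step 3: Objective decrease = 0.5 * g^T H^(-1) g = 0.5997


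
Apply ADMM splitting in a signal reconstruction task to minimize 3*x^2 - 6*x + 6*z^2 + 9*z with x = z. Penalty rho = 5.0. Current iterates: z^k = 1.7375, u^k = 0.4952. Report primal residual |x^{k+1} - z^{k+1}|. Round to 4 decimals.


ADMM iteration with rho = 5.0, z^k = 1.7375, u^k = 0.4952
Step 1: x-update.
Minimize 3*x^2 - 6*x + (5.0/2)*(x - 1.7375 + 0.4952)^2
FOC: (2*3 + 5.0)*x = 6 + 5.0*(1.7375 - 0.4952)
x^{k+1} = 1.1101
Step 2: z-update.
Minimize 6*z^2 + 9*z + (5.0/2)*(1.1101 - z + 0.4952)^2
FOC: (2*6 + 5.0)*z = -9 + 5.0*(1.1101 + 0.4952)
z^{k+1} = -0.0573
Step 3: u-update.
u^{k+1} = 0.4952 + 1.1101 + 0.0573 = 1.6626
Step 4: Primal residual = |1.1101 + 0.0573| = 1.1674


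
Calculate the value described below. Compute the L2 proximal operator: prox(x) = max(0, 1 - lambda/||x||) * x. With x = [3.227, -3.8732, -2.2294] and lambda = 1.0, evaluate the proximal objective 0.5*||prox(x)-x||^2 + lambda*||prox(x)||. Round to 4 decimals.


Step 1: Compute ||x||.
||x|| = 5.5123
Step 2: Compute scaling factor.
scale = max(0, 1 - 1.0/5.5123) = 0.8186
Step 3: prox(x) = [2.6416, -3.1706, -1.825]
||prox(x)|| = 4.5123
Step 4: Proximal objective.
0.5*||prox-x||^2 = 0.5
lambda*||prox|| = 4.5123
Total = 5.0123


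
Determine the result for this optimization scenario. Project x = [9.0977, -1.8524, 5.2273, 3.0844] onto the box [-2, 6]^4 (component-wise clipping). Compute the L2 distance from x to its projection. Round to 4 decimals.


Project each component onto [-2, 6].
clip(9.0977) = 6.0, clip(-1.8524) = -1.8524, clip(5.2273) = 5.2273, clip(3.0844) = 3.0844
Projection = [6.0, -1.8524, 5.2273, 3.0844]
Squared diffs: [9.5957, 0.0, 0.0, 0.0]
Distance = sqrt(9.5957) = 3.0977


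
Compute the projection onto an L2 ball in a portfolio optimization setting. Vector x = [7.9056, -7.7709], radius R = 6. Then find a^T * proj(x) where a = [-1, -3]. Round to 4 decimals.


Step 1: Compute ||x|| (intermediates to 6 decimals).
||x|| = sqrt(7.9056^2 + (-7.7709)^2) = 11.085369
Step 2: Project.
Since ||x|| > R, scale = R/||x|| = 6/11.085369 = 0.541254, proj(x) = scale * x
proj(x) = [4.278938, -4.206031]
Step 3: Dot product.
a^T * proj(x) = -1*4.278938 - 3*(-4.206031) = 8.3392


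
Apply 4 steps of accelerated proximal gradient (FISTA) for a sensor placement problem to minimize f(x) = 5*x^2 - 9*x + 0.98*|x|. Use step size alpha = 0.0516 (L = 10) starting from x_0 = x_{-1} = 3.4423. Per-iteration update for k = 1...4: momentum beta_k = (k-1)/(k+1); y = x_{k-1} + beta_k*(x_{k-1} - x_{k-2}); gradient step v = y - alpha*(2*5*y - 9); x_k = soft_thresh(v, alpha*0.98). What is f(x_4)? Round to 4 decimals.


FISTA on f(x) = 5*x^2 - 9*x + 0.98*|x|
L = 10, alpha = 0.0516
Iteration 1: beta = 0.0, y = 3.4423 + 0.0*(3.4423 - 3.4423) = 3.4423
  grad(y) = 25.423, v = y - alpha*grad = 2.1305
  prox(v) = soft_thresh(2.1305, 0.0506) = 2.0799
Iteration 2: beta = 0.3333, y = 2.0799 + 0.3333*(2.0799 - 3.4423) = 1.6258
  grad(y) = 7.2577, v = y - alpha*grad = 1.2513
  prox(v) = soft_thresh(1.2513, 0.0506) = 1.2007
Iteration 3: beta = 0.5, y = 1.2007 + 0.5*(1.2007 - 2.0799) = 0.7611
  grad(y) = -1.3889, v = y - alpha*grad = 0.8328
  prox(v) = soft_thresh(0.8328, 0.0506) = 0.7822
Iteration 4: beta = 0.6, y = 0.7822 + 0.6*(0.7822 - 1.2007) = 0.5311
  grad(y) = -3.6889, v = y - alpha*grad = 0.7215
  prox(v) = soft_thresh(0.7215, 0.0506) = 0.6709
f(x_4) = 5*0.6709^2 - 9*0.6709 + 0.98*|0.6709| = -3.1301


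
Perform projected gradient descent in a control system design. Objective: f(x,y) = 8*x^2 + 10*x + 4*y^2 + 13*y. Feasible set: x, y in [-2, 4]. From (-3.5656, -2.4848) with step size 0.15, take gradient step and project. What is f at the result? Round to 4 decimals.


Step 1: Compute gradient at (-3.5656, -2.4848).
grad_x = 2*8*-3.5656 + 10 = -47.0496
grad_y = 2*4*-2.4848 + 13 = -6.8784
Step 2: Gradient step.
x_raw = -3.5656 - 0.15*-47.0496 = 3.4918
y_raw = -2.4848 - 0.15*-6.8784 = -1.453
Step 3: Project onto [-2, 4].
x_proj = clip(3.4918) = 3.4918
y_proj = clip(-1.453) = -1.453
Step 4: Evaluate f.
f(3.4918, -1.453) = 122.0178


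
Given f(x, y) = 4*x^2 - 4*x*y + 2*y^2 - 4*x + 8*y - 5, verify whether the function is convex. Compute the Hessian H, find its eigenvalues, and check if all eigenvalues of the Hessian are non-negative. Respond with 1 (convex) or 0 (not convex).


The Hessian of f(x,y) = 4*x^2 - 4*x*y + 2*y^2 - 4*x + 8*y - 5 is:
H = [[8, -4], [-4, 4]]
Trace = 8 + 4 = 12
Determinant = 8*4 - (-4)^2 = 16
Discriminant = (12)^2 - 4*16 = 80.0
Eigenvalues: lambda_1 = 1.5279, lambda_2 = 10.4721
The function is convex.

1


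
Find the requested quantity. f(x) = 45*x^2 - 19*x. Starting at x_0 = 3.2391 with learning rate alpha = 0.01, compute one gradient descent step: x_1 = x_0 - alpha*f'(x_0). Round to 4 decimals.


We compute the gradient at x_0 and apply the update.
f'(x) = 90*x - 19
f'(3.2391) = 90*3.2391 - 19 = 272.519
x_1 = 3.2391 - 0.01*272.519 = 0.5139


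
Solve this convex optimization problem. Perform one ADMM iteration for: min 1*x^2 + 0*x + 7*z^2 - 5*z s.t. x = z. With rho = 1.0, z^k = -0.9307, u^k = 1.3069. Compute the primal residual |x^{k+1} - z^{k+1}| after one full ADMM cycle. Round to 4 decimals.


ADMM iteration with rho = 1.0, z^k = -0.9307, u^k = 1.3069
Step 1: x-update.
Minimize 1*x^2 + 0*x + (1.0/2)*(x + 0.9307 + 1.3069)^2
FOC: (2*1 + 1.0)*x = 0 + 1.0*(-0.9307 - 1.3069)
x^{k+1} = -0.7459
Step 2: z-update.
Minimize 7*z^2 - 5*z + (1.0/2)*(-0.7459 - z + 1.3069)^2
FOC: (2*7 + 1.0)*z = 5 + 1.0*(-0.7459 + 1.3069)
z^{k+1} = 0.3707
Step 3: u-update.
u^{k+1} = 1.3069 - 0.7459 - 0.3707 = 0.1903
Step 4: Primal residual = |-0.7459 - 0.3707| = 1.1166


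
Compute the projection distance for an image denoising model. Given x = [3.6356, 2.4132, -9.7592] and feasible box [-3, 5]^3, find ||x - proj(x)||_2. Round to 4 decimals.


Project each component onto [-3, 5].
clip(3.6356) = 3.6356, clip(2.4132) = 2.4132, clip(-9.7592) = -3.0
Projection = [3.6356, 2.4132, -3.0]
Squared diffs: [0.0, 0.0, 45.6868]
Distance = sqrt(45.6868) = 6.7592


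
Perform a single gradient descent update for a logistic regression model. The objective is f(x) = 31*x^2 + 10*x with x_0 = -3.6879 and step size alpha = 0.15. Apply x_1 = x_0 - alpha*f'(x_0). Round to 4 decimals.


We compute the gradient at x_0 and apply the update.
f'(x) = 62*x + 10
f'(-3.6879) = 62*-3.6879 + 10 = -218.6498
x_1 = -3.6879 - 0.15*-218.6498 = 29.1096


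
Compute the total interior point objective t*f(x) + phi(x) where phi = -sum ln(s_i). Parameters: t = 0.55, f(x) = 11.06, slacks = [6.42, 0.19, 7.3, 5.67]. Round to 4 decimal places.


Step 1: Compute log-barrier.
ln values: [1.8594, -1.6607, 1.9879, 1.7352]
phi = -(1.8594 - 1.6607 + 1.9879 + 1.7352) = -3.9218
Step 2: Compute augmented objective.
t*f(x) = 0.55*11.06 = 6.083
Total = 6.083 - 3.9218 = 2.1612


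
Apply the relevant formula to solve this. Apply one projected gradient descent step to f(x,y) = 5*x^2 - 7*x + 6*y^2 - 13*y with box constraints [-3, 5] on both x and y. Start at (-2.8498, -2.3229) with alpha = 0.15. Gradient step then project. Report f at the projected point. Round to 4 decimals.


Step 1: Compute gradient at (-2.8498, -2.3229).
grad_x = 2*5*-2.8498 - 7 = -35.498
grad_y = 2*6*-2.3229 - 13 = -40.8748
Step 2: Gradient step.
x_raw = -2.8498 - 0.15*-35.498 = 2.4749
y_raw = -2.3229 - 0.15*-40.8748 = 3.8083
Step 3: Project onto [-3, 5].
x_proj = clip(2.4749) = 2.4749
y_proj = clip(3.8083) = 3.8083
Step 4: Evaluate f.
f(2.4749, 3.8083) = 50.813


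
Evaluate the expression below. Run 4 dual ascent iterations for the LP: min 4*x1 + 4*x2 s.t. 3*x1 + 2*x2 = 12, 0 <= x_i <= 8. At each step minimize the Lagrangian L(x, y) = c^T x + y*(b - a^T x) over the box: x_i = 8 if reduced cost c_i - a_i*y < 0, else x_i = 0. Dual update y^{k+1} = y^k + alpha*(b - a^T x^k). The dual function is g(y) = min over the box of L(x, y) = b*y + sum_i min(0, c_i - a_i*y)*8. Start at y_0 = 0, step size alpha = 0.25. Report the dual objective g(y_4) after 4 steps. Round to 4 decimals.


Dual ascent for LP: min 4*x1 + 4*x2, 3*x1 + 2*x2 = 12, 0 <= x_i <= 8
Step 1: y^k = 0.0, reduced costs: (4.0, 4.0)
  x^k = (0.0, 0.0), subgradient = b - a^T x = 12.0
  y^{k+1} = 0.0 + 0.25*12.0 = 3.0
Step 2: y^k = 3.0, reduced costs: (-5.0, -2.0)
  x^k = (8.0, 8.0), subgradient = b - a^T x = -28.0
  y^{k+1} = 3.0 + 0.25*-28.0 = -4.0
Step 3: y^k = -4.0, reduced costs: (16.0, 12.0)
  x^k = (0.0, 0.0), subgradient = b - a^T x = 12.0
  y^{k+1} = -4.0 + 0.25*12.0 = -1.0
Step 4: y^k = -1.0, reduced costs: (7.0, 6.0)
  x^k = (0.0, 0.0), subgradient = b - a^T x = 12.0
  y^{k+1} = -1.0 + 0.25*12.0 = 2.0
Dual objective at y_4 = 2.0: reduced costs (-2.0, 0.0), box minimizer x = (8.0, 0.0)
g(y_4) = b*y + (c1 - a1*y)*x1 + (c2 - a2*y)*x2 = 12*2.0 + (-2.0)*8.0 + 0.0*0.0 = 24.0 - 16.0 + 0.0 = 8.0


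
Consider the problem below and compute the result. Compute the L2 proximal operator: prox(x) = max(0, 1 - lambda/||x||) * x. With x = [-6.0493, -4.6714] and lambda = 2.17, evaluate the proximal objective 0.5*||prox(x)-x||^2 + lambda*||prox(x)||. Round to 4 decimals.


Step 1: Compute ||x||.
||x|| = 7.643
Step 2: Compute scaling factor.
scale = max(0, 1 - 2.17/7.643) = 0.7161
Step 3: prox(x) = [-4.3318, -3.3451]
||prox(x)|| = 5.473
Step 4: Proximal objective.
0.5*||prox-x||^2 = 2.3545
lambda*||prox|| = 11.8764
Total = 14.2309


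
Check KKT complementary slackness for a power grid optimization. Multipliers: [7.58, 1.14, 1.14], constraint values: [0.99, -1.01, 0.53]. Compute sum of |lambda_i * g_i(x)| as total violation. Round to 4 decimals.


KKT complementary slackness check:
lambda_1 * g_1 = 7.58 * 0.99 = 7.5042
lambda_2 * g_2 = 1.14 * -1.01 = -1.1514
lambda_3 * g_3 = 1.14 * 0.53 = 0.6042
Total violation = 7.5042 + 1.1514 + 0.6042 = 9.2598


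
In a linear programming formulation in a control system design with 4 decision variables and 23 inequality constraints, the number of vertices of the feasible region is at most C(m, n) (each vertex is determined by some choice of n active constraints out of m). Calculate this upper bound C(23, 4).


Each vertex corresponds to some choice of n active constraints out of m, so the number of vertices is at most C(m, n) = m! / (n!(m-n)!).
m = 23, n = 4
Numerator: 23 * 22 * 21 * 20
Denominator: 4! = 24
C(23, 4) = 8855


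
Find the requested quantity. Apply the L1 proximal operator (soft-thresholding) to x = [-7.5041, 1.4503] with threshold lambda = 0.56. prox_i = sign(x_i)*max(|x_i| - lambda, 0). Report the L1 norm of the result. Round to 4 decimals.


Soft-thresholding with lambda = 0.56:
prox(-7.5041) = sign(-7.5041)*max(|-7.5041| - 0.56, 0) = -6.9441
prox(1.4503) = sign(1.4503)*max(|1.4503| - 0.56, 0) = 0.8903
prox(x) = [-6.9441, 0.8903]
||prox(x)||_1 = 6.9441 + 0.8903 = 7.8344


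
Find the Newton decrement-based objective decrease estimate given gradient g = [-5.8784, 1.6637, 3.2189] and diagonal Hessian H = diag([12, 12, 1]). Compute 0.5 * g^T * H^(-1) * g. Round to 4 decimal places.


Step 1: H is diagonal, so H^(-1) * g = [-0.4899, 0.1386, 3.2189].
Step 2: g^T H^(-1) g = sum_i g_i^2 / H_ii
  = (-5.8784)^2/12 + (1.6637)^2/12 + (3.2189)^2/1
  = 2.8796 + 0.2307 + 10.3613 = 13.4716
Step 3: Objective decrease = 0.5 * g^T H^(-1) g = 6.7358


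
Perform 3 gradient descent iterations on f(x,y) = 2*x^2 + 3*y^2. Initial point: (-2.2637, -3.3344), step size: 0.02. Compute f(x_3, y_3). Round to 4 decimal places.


Gradient descent on f(x,y) = 2*x^2 + 3*y^2.
Starting point: (-2.2637, -3.3344), alpha = 0.02
Step 1: grad_x = 2*2*-2.2637 = -9.0548, grad_y = 2*3*-3.3344 = -20.0064
  x_1 = -2.2637 - 0.02*-9.0548 = -2.0826
  y_1 = -3.3344 - 0.02*-20.0064 = -2.9343
Step 2: grad_x = 2*2*-2.0826 = -8.3304, grad_y = 2*3*-2.9343 = -17.6056
  x_2 = -2.0826 - 0.02*-8.3304 = -1.916
  y_2 = -2.9343 - 0.02*-17.6056 = -2.5822
Step 3: grad_x = 2*2*-1.916 = -7.664, grad_y = 2*3*-2.5822 = -15.493
  x_3 = -1.916 - 0.02*-7.664 = -1.7627
  y_3 = -2.5822 - 0.02*-15.493 = -2.2723
f(-1.7627, -2.2723) = 2*(-1.7627)^2 + 3*(-2.2723)^2 = 21.7044


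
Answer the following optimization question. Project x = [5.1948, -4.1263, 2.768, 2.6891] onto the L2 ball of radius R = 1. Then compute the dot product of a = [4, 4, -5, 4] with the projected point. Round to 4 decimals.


Step 1: Compute ||x|| (intermediates to 6 decimals).
||x|| = sqrt(5.1948^2 + (-4.1263)^2 + 2.768^2 + 2.6891^2) = 7.674984
Step 2: Project.
Since ||x|| > R, scale = R/||x|| = 1/7.674984 = 0.130293, proj(x) = scale * x
proj(x) = [0.676846, -0.537628, 0.360651, 0.350371]
Step 3: Dot product.
a^T * proj(x) = 4*0.676846 + 4*(-0.537628) - 5*0.360651 + 4*0.350371 = 0.1551


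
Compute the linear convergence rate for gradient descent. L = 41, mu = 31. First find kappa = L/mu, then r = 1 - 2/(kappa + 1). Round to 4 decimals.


Step 1: Compute the condition number.
kappa = L/mu = 41/31 = 1.3226
Step 2: Compute the convergence rate.
r = 1 - 2/(kappa + 1) = 1 - 2*mu/(L + mu) = (L - mu)/(L + mu) = 10/72 = 0.1389


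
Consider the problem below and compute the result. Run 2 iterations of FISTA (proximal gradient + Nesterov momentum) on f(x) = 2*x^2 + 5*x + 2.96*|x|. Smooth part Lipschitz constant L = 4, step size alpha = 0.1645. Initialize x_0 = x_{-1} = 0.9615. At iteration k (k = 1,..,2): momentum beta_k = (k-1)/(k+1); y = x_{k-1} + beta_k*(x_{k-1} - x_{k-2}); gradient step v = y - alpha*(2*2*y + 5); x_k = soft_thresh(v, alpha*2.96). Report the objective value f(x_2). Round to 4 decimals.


FISTA on f(x) = 2*x^2 + 5*x + 2.96*|x|
L = 4, alpha = 0.1645
Iteration 1: beta = 0.0, y = 0.9615 + 0.0*(0.9615 - 0.9615) = 0.9615
  grad(y) = 8.846, v = y - alpha*grad = -0.4937
  prox(v) = soft_thresh(-0.4937, 0.4869) = -0.0067
Iteration 2: beta = 0.3333, y = -0.0067 + 0.3333*(-0.0067 - 0.9615) = -0.3295
  grad(y) = 3.682, v = y - alpha*grad = -0.9352
  prox(v) = soft_thresh(-0.9352, 0.4869) = -0.4483
f(x_2) = 2*(-0.4483)^2 + 5*(-0.4483) + 2.96*|-0.4483| = -0.5126


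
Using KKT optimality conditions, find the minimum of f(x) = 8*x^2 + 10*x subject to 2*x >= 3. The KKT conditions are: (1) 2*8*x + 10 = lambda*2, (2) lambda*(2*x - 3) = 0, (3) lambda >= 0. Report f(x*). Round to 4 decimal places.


Step 1: Try lambda = 0 (constraint inactive).
x_unc = -10/(2*8) = -0.625
Check: 2*-0.625 = -1.25 < 3 -- violated!
Step 2: Constraint must be active: 2*x = 3
x* = 3/2 = 1.5
lambda = (2*8*1.5 + 10)/2 = 17.0
Step 3: Compute optimal value.
f(x*) = 8*1.5^2 + 10*1.5 = 33.0


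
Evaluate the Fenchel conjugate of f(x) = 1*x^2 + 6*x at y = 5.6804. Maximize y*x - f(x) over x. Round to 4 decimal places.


f*(y) = sup_x {y*x - a*x^2 - b*x} = sup_x {(y-b)*x - a*x^2}
FOC: (y - b) - 2a*x = 0 => x* = (y - b)/(2a)
x* = (5.6804 - 6)/(2*1) = -0.1598
f*(5.6804) = (y-b)^2/(4a) = (5.6804 - 6)^2/(4*1)
= 0.1021/4 = 0.0255


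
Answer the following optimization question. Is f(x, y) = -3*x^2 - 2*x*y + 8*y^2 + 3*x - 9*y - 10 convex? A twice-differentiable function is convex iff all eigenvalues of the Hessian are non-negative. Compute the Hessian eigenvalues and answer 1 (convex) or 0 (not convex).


The Hessian of f(x,y) = -3*x^2 - 2*x*y + 8*y^2 + 3*x - 9*y - 10 is:
H = [[-6, -2], [-2, 16]]
Trace = -6 + 16 = 10
Determinant = -6*16 - (-2)^2 = -100
Discriminant = (10)^2 - 4*-100 = 500.0
Eigenvalues: lambda_1 = -6.1803, lambda_2 = 16.1803
The function is not convex.

0


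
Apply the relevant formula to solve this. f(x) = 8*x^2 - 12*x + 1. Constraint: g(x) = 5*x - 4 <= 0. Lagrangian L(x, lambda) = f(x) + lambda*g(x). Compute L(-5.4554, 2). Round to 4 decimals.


Step 1: Evaluate f(x).
f(-5.4554) = 8*(-5.4554)^2 - 12*(-5.4554) + 1 = 304.5559
Step 2: Evaluate g(x).
g(-5.4554) = 5*-5.4554 - 4 = -31.277
Step 3: Compute Lagrangian.
L = 304.5559 + 2*-31.277 = 242.0019


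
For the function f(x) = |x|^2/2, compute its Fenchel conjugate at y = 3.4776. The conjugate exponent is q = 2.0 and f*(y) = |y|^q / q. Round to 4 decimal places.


The conjugate exponent q satisfies 1/p + 1/q = 1.
p = 2, so q = 2/(2 - 1) = 2.0
|y|^q = 3.4776^2.0 = 12.0937
f*(3.4776) = 12.0937 / 2.0 = 6.0469


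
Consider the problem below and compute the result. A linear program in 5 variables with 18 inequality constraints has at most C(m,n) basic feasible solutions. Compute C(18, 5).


Each vertex corresponds to some choice of n active constraints out of m, so the number of vertices is at most C(m, n) = m! / (n!(m-n)!).
m = 18, n = 5
Numerator: 18 * 17 * 16 * 15 * 14
Denominator: 5! = 120
C(18, 5) = 8568


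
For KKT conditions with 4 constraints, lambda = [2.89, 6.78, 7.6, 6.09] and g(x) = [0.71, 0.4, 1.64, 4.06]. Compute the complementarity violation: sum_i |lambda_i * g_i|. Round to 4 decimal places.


KKT complementary slackness check:
lambda_1 * g_1 = 2.89 * 0.71 = 2.0519
lambda_2 * g_2 = 6.78 * 0.4 = 2.712
lambda_3 * g_3 = 7.6 * 1.64 = 12.464
lambda_4 * g_4 = 6.09 * 4.06 = 24.7254
Total violation = 2.0519 + 2.712 + 12.464 + 24.7254 = 41.9533


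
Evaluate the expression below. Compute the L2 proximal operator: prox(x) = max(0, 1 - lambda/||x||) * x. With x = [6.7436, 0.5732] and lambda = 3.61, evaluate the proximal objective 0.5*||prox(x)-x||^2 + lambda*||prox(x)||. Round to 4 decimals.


Step 1: Compute ||x||.
||x|| = 6.7679
Step 2: Compute scaling factor.
scale = max(0, 1 - 3.61/6.7679) = 0.4666
Step 3: prox(x) = [3.1466, 0.2675]
||prox(x)|| = 3.1579
Step 4: Proximal objective.
0.5*||prox-x||^2 = 6.5161
lambda*||prox|| = 11.4
Total = 17.9161


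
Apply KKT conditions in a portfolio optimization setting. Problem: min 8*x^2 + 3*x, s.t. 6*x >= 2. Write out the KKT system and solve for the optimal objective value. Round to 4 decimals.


Step 1: Try lambda = 0 (constraint inactive).
x_unc = -3/(2*8) = -0.1875
Check: 6*-0.1875 = -1.125 < 2 -- violated!
Step 2: Constraint must be active: 6*x = 2
x* = 2/6 = 1/3 = 0.3333 (rounded; the exact value 1/3 is used below)
lambda = (2*8*(1/3) + 3)/6 = 1.3889
Step 3: Compute optimal value.
f(x*) = 8*(1/3)^2 + 3*(1/3) = 1.8889


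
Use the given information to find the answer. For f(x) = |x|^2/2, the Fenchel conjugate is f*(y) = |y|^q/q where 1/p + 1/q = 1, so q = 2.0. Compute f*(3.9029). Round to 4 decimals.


The conjugate exponent q satisfies 1/p + 1/q = 1.
p = 2, so q = 2/(2 - 1) = 2.0
|y|^q = 3.9029^2.0 = 15.2326
f*(3.9029) = 15.2326 / 2.0 = 7.6163


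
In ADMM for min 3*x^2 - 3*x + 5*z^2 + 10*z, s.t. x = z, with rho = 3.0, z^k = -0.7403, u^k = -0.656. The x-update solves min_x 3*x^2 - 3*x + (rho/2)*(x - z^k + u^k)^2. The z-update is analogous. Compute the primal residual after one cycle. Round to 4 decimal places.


ADMM iteration with rho = 3.0, z^k = -0.7403, u^k = -0.656
Step 1: x-update.
Minimize 3*x^2 - 3*x + (3.0/2)*(x + 0.7403 - 0.656)^2
FOC: (2*3 + 3.0)*x = 3 + 3.0*(-0.7403 + 0.656)
x^{k+1} = 0.3052
Step 2: z-update.
Minimize 5*z^2 + 10*z + (3.0/2)*(0.3052 - z - 0.656)^2
FOC: (2*5 + 3.0)*z = -10 + 3.0*(0.3052 - 0.656)
z^{k+1} = -0.8502
Step 3: u-update.
u^{k+1} = -0.656 + 0.3052 + 0.8502 = 0.4994
Step 4: Primal residual = |0.3052 + 0.8502| = 1.1554


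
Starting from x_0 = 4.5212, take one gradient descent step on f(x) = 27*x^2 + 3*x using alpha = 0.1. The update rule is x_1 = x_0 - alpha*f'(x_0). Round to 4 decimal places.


We compute the gradient at x_0 and apply the update.
f'(x) = 54*x + 3
f'(4.5212) = 54*4.5212 + 3 = 247.1448
x_1 = 4.5212 - 0.1*247.1448 = -20.1933


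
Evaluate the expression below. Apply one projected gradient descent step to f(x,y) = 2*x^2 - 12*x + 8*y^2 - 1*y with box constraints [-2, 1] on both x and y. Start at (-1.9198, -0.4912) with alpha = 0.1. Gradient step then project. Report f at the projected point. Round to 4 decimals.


Step 1: Compute gradient at (-1.9198, -0.4912).
grad_x = 2*2*-1.9198 - 12 = -19.6792
grad_y = 2*8*-0.4912 - 1 = -8.8592
Step 2: Gradient step.
x_raw = -1.9198 - 0.1*-19.6792 = 0.0481
y_raw = -0.4912 - 0.1*-8.8592 = 0.3947
Step 3: Project onto [-2, 1].
x_proj = clip(0.0481) = 0.0481
y_proj = clip(0.3947) = 0.3947
Step 4: Evaluate f.
f(0.0481, 0.3947) = 0.2789


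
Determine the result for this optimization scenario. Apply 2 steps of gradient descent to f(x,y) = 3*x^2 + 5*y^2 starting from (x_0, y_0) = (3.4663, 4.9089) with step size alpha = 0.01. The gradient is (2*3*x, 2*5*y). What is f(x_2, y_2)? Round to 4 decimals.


Gradient descent on f(x,y) = 3*x^2 + 5*y^2.
Starting point: (3.4663, 4.9089), alpha = 0.01
Step 1: grad_x = 2*3*3.4663 = 20.7978, grad_y = 2*5*4.9089 = 49.089
  x_1 = 3.4663 - 0.01*20.7978 = 3.2583
  y_1 = 4.9089 - 0.01*49.089 = 4.418
Step 2: grad_x = 2*3*3.2583 = 19.5499, grad_y = 2*5*4.418 = 44.1801
  x_2 = 3.2583 - 0.01*19.5499 = 3.0628
  y_2 = 4.418 - 0.01*44.1801 = 3.9762
f(3.0628, 3.9762) = 3*3.0628^2 + 5*3.9762^2 = 107.1938


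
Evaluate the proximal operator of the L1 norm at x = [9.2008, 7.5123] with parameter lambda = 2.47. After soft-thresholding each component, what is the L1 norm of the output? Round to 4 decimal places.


Soft-thresholding with lambda = 2.47:
prox(9.2008) = sign(9.2008)*max(|9.2008| - 2.47, 0) = 6.7308
prox(7.5123) = sign(7.5123)*max(|7.5123| - 2.47, 0) = 5.0423
prox(x) = [6.7308, 5.0423]
||prox(x)||_1 = 6.7308 + 5.0423 = 11.7731


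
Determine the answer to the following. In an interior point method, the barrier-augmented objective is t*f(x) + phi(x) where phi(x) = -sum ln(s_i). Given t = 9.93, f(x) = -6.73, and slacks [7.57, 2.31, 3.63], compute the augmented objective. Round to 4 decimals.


Step 1: Compute log-barrier.
ln values: [2.0242, 0.8372, 1.2892]
phi = -(2.0242 + 0.8372 + 1.2892) = -4.1507
Step 2: Compute augmented objective.
t*f(x) = 9.93*-6.73 = -66.8289
Total = -66.8289 - 4.1507 = -70.9796


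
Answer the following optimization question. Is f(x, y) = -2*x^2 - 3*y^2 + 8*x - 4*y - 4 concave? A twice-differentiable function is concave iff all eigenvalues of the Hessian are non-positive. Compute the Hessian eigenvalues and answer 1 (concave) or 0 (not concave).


The Hessian of f(x,y) = -2*x^2 - 3*y^2 + 8*x - 4*y - 4 is:
H = [[-4, 0], [0, -6]]
Trace = -4 - 6 = -10
Determinant = -4*-6 - (0)^2 = 24
Discriminant = (-10)^2 - 4*24 = 4.0
Eigenvalues: lambda_1 = -6.0, lambda_2 = -4.0
The function is concave.

1


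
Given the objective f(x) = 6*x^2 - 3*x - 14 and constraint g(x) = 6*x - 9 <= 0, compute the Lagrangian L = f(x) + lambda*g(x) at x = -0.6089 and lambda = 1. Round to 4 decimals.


Step 1: Evaluate f(x).
f(-0.6089) = 6*(-0.6089)^2 - 3*(-0.6089) - 14 = -9.9487
Step 2: Evaluate g(x).
g(-0.6089) = 6*-0.6089 - 9 = -12.6534
Step 3: Compute Lagrangian.
L = -9.9487 + 1*-12.6534 = -22.6021


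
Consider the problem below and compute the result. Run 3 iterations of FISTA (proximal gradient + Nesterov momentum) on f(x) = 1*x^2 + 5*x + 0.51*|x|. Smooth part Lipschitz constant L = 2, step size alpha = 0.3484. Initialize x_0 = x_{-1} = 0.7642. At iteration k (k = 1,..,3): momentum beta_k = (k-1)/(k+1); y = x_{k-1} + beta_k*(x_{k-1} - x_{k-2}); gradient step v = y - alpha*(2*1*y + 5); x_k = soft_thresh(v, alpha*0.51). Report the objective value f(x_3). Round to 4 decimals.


FISTA on f(x) = 1*x^2 + 5*x + 0.51*|x|
L = 2, alpha = 0.3484
Iteration 1: beta = 0.0, y = 0.7642 + 0.0*(0.7642 - 0.7642) = 0.7642
  grad(y) = 6.5284, v = y - alpha*grad = -1.5103
  prox(v) = soft_thresh(-1.5103, 0.1777) = -1.3326
Iteration 2: beta = 0.3333, y = -1.3326 + 0.3333*(-1.3326 - 0.7642) = -2.0315
  grad(y) = 0.9369, v = y - alpha*grad = -2.358
  prox(v) = soft_thresh(-2.358, 0.1777) = -2.1803
Iteration 3: beta = 0.5, y = -2.1803 + 0.5*(-2.1803 + 1.3326) = -2.6041
  grad(y) = -0.2082, v = y - alpha*grad = -2.5316
  prox(v) = soft_thresh(-2.5316, 0.1777) = -2.3539
f(x_3) = 1*(-2.3539)^2 + 5*(-2.3539) + 0.51*|-2.3539| = -5.0282
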